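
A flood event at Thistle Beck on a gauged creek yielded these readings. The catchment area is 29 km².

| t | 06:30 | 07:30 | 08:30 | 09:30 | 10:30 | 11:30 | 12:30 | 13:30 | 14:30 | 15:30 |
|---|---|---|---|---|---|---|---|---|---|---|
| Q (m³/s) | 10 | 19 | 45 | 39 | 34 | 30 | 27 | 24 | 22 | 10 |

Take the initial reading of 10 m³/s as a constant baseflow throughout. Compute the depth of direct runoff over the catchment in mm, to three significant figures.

d ≈ 19.9 mm

Direct runoff: 0.0, 9.0, 35.0, 29.0, 24.0, 20.0, 17.0, 14.0, 12.0, 0.0 m³/s; ΣQ_DR = 160.0 m³/s.
V = ΣQ_DR · Δt = 160.0 × 3600 s = 5.760 × 10^5 m³.
Over A = 29 km², depth = V / A = 19.9 mm.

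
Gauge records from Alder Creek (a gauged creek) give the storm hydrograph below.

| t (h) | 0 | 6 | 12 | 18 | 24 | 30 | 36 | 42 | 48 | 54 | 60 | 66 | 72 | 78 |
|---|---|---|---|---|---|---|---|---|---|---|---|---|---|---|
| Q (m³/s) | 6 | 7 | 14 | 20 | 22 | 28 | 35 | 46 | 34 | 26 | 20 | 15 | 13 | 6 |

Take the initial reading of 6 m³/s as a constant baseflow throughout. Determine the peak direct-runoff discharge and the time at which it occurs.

Subtracting baseflow gives direct-runoff ordinates: 0.0, 1.0, 8.0, 14.0, 16.0, 22.0, 29.0, 40.0, 28.0, 20.0, 14.0, 9.0, 7.0, 0.0 m³/s.
The maximum is 40.0 m³/s, occurring at the reading for t = 42 h.

Q_p = 40.0 m³/s at t = 42 h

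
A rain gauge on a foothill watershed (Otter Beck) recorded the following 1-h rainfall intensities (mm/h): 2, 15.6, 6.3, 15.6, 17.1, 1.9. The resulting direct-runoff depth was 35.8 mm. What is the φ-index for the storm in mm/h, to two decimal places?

Only the 4 blocks with intensity above φ contribute runoff: 15.6, 6.3, 15.6, 17.1 mm/h.
Σ(I−φ)·Δt = d  ⇒  (15.6+6.3+15.6+17.1 − 4φ)·1 = 35.8
φ = (54.60 − 35.8/1) / 4 = 4.70 mm/h.

φ ≈ 4.70 mm/h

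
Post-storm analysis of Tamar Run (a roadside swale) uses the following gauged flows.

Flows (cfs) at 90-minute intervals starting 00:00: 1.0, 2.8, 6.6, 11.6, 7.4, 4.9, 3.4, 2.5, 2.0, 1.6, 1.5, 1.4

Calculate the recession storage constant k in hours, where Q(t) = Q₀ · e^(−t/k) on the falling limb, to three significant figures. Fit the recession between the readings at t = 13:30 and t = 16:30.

k ≈ 22.5 h

On the falling limb, Q drops from 1.6 to 1.4 cfs between t = 13:30 and t = 16:30 (Δt = 3 h).
k = −Δt / ln(Q₂/Q₁) = −3 / ln(1.4/1.6) = 22.5 h.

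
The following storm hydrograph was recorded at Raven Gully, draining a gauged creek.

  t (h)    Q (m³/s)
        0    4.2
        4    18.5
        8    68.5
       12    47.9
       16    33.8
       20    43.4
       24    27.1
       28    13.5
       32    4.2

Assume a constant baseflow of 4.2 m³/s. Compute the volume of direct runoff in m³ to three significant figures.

Direct-runoff ordinates (Q − Q_b): 0.0, 14.3, 64.3, 43.7, 29.6, 39.2, 22.9, 9.3, 0.0 m³/s.
ΣQ_DR = 223.3 m³/s.
With Δt = 4 h = 14400 s, V = ΣQ_DR · Δt = 223.3 × 14400 = 3.22 × 10^6 m³.

V ≈ 3.22 × 10^6 m³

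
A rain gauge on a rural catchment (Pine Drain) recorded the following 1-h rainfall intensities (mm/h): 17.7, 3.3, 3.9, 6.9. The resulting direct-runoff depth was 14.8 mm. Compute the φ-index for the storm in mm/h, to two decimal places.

Only the 2 blocks with intensity above φ contribute runoff: 17.7, 6.9 mm/h.
Σ(I−φ)·Δt = d  ⇒  (17.7+6.9 − 2φ)·1 = 14.8
φ = (24.60 − 14.8/1) / 2 = 4.90 mm/h.

φ ≈ 4.90 mm/h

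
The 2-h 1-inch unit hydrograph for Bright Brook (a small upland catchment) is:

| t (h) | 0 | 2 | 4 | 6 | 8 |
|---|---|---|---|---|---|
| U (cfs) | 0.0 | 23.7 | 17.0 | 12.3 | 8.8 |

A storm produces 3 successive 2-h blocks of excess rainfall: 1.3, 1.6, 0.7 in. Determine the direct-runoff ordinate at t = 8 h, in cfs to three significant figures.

By discrete convolution, Q_j = Σ (P_i / 1 in) · U_{j−i}.
At t = 8 h (j=4): Q = (1.3/1)·8.8 + (1.6/1)·12.3 + (0.7/1)·17.0 = 43.0 cfs.

Q ≈ 43.0 cfs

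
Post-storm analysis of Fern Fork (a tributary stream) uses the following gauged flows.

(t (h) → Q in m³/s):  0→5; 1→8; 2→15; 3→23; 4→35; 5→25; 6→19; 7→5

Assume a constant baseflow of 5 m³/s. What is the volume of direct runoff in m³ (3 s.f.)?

Direct-runoff ordinates (Q − Q_b): 0.0, 3.0, 10.0, 18.0, 30.0, 20.0, 14.0, 0.0 m³/s.
ΣQ_DR = 95.00 m³/s.
With Δt = 1 h = 3600 s, V = ΣQ_DR · Δt = 95.00 × 3600 = 3.42 × 10^5 m³.

V ≈ 3.42 × 10^5 m³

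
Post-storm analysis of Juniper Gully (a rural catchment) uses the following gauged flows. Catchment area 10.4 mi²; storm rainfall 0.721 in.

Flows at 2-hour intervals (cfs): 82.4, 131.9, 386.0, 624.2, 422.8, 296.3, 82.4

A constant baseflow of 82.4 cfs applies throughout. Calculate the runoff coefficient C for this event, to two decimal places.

C ≈ 0.60

ΣQ_DR = 1449 cfs; V = ΣQ_DR·Δt = 1.043 × 10^7 ft³.
Runoff depth d = V / A = 0.4319 in.
C = d / P = 0.4319 / 0.721 = 0.60.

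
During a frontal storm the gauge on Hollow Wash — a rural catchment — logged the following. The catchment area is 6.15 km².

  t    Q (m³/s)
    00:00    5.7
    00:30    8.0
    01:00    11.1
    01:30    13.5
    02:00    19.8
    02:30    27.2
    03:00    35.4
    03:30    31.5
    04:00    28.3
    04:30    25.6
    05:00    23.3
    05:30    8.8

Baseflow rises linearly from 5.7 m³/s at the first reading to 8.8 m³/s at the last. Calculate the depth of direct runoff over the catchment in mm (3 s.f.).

d ≈ 44.3 mm

Direct runoff: 0.00, 2.02, 4.84, 6.95, 12.97, 20.09, 28.01, 23.83, 20.35, 17.36, 14.78, 0.00 m³/s; ΣQ_DR = 151.2 m³/s.
V = ΣQ_DR · Δt = 151.2 × 1800 s = 2.722 × 10^5 m³.
Over A = 6.15 km², depth = V / A = 44.3 mm.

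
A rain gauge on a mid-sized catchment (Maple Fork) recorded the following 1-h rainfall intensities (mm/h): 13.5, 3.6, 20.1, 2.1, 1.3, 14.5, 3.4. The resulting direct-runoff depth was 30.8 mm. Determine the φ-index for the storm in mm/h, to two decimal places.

φ ≈ 5.77 mm/h

Only the 3 blocks with intensity above φ contribute runoff: 13.5, 20.1, 14.5 mm/h.
Σ(I−φ)·Δt = d  ⇒  (13.5+20.1+14.5 − 3φ)·1 = 30.8
φ = (48.10 − 30.8/1) / 3 = 5.77 mm/h.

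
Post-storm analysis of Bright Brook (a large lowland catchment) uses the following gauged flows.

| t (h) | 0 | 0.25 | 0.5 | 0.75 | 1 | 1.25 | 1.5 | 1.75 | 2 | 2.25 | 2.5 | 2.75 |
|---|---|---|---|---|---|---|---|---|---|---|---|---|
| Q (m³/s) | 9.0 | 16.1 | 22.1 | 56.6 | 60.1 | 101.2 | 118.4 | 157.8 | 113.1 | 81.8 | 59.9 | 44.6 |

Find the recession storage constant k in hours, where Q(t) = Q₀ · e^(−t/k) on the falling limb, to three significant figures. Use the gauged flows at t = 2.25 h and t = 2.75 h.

k ≈ 0.824 h

On the falling limb, Q drops from 81.8 to 44.6 m³/s between t = 2.25 h and t = 2.75 h (Δt = 0.5 h).
k = −Δt / ln(Q₂/Q₁) = −0.5 / ln(44.6/81.8) = 0.824 h.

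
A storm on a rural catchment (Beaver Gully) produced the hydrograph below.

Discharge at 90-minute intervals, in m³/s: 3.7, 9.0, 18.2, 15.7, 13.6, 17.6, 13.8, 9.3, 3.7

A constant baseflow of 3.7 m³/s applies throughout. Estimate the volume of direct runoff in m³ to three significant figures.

Direct-runoff ordinates (Q − Q_b): 0.0, 5.3, 14.5, 12.0, 9.9, 13.9, 10.1, 5.6, 0.0 m³/s.
ΣQ_DR = 71.30 m³/s.
With Δt = 1.5 h = 5400 s, V = ΣQ_DR · Δt = 71.30 × 5400 = 3.85 × 10^5 m³.

V ≈ 3.85 × 10^5 m³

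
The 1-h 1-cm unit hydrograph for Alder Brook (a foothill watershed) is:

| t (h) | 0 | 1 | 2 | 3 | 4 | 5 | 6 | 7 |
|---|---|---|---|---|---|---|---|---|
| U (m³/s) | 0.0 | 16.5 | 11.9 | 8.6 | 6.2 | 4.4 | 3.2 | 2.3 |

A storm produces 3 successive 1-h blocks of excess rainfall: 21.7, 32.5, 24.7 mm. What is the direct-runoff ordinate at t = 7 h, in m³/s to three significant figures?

By discrete convolution, Q_j = Σ (P_i / 10 mm) · U_{j−i}.
At t = 7 h (j=7): Q = (21.7/10)·2.3 + (32.5/10)·3.2 + (24.7/10)·4.4 = 26.3 m³/s.

Q ≈ 26.3 m³/s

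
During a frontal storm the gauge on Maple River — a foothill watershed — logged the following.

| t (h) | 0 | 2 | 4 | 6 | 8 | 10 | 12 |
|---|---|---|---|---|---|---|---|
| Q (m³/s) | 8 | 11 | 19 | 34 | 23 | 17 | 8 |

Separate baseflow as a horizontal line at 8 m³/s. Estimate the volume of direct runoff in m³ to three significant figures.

Direct-runoff ordinates (Q − Q_b): 0.0, 3.0, 11.0, 26.0, 15.0, 9.0, 0.0 m³/s.
ΣQ_DR = 64.00 m³/s.
With Δt = 2 h = 7200 s, V = ΣQ_DR · Δt = 64.00 × 7200 = 4.61 × 10^5 m³.

V ≈ 4.61 × 10^5 m³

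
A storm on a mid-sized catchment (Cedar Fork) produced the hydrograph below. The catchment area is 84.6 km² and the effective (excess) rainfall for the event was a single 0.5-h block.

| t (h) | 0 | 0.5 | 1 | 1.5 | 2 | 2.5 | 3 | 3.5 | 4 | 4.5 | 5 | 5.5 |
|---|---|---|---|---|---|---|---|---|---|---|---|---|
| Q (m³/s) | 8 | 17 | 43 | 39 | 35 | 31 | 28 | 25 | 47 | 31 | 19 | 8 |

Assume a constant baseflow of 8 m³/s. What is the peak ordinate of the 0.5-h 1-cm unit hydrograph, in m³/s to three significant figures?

U_p ≈ 78.0 m³/s

Direct runoff: 0.0, 9.0, 35.0, 31.0, 27.0, 23.0, 20.0, 17.0, 39.0, 23.0, 11.0, 0.0 m³/s; ΣQ_DR = 235.0 m³/s, peak = 39.0 m³/s.
Runoff depth d = ΣQ_DR·Δt / A = 235.0 × 1800 / (84.6 km²) = 5.000 mm.
The 1-cm UH is the DRH scaled by (10 mm)/d, so U_p = 39.0 × 10/5.000 = 78.0 m³/s.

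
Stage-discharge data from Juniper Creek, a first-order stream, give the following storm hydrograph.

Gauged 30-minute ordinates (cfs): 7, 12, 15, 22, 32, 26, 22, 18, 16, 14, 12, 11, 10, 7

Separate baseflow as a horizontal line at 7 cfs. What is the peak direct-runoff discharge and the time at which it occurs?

Subtracting baseflow gives direct-runoff ordinates: 0.0, 5.0, 8.0, 15.0, 25.0, 19.0, 15.0, 11.0, 9.0, 7.0, 5.0, 4.0, 3.0, 0.0 cfs.
The maximum is 25.0 cfs, occurring at the reading for t = 2 h.

Q_p = 25.0 cfs at t = 2 h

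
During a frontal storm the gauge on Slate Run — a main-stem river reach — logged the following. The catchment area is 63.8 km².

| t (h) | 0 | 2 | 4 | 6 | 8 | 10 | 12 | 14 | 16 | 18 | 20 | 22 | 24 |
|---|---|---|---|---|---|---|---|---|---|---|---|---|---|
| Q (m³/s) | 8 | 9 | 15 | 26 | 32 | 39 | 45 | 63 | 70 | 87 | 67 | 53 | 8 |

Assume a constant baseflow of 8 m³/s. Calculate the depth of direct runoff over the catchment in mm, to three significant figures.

d ≈ 47.2 mm

Direct runoff: 0.0, 1.0, 7.0, 18.0, 24.0, 31.0, 37.0, 55.0, 62.0, 79.0, 59.0, 45.0, 0.0 m³/s; ΣQ_DR = 418.0 m³/s.
V = ΣQ_DR · Δt = 418.0 × 7200 s = 3.010 × 10^6 m³.
Over A = 63.8 km², depth = V / A = 47.2 mm.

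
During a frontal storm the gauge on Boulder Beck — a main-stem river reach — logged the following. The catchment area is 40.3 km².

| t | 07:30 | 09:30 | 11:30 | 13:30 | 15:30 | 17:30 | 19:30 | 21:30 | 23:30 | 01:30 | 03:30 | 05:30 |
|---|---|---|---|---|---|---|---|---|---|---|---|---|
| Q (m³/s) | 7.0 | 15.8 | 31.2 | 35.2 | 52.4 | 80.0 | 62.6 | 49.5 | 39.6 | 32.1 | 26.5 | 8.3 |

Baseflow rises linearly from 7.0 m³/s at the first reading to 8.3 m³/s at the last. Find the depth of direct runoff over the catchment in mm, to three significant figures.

d ≈ 62.2 mm

Direct runoff: 0.00, 8.68, 23.96, 27.85, 44.93, 72.41, 54.89, 41.67, 31.65, 24.04, 18.32, 0.00 m³/s; ΣQ_DR = 348.4 m³/s.
V = ΣQ_DR · Δt = 348.4 × 7200 s = 2.508 × 10^6 m³.
Over A = 40.3 km², depth = V / A = 62.2 mm.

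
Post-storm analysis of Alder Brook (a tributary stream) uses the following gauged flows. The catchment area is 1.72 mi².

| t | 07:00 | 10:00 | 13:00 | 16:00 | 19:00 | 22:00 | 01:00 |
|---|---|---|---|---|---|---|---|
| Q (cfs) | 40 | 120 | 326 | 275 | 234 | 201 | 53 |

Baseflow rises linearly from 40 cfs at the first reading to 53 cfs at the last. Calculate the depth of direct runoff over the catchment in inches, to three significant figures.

d ≈ 2.50 in

Direct runoff: 0.00, 77.83, 281.67, 228.50, 185.33, 150.17, 0.00 cfs; ΣQ_DR = 923.5 cfs.
V = ΣQ_DR · Δt = 923.5 × 10800 s = 9.974 × 10^6 ft³.
Over A = 1.72 mi², depth = V / A = 2.50 in.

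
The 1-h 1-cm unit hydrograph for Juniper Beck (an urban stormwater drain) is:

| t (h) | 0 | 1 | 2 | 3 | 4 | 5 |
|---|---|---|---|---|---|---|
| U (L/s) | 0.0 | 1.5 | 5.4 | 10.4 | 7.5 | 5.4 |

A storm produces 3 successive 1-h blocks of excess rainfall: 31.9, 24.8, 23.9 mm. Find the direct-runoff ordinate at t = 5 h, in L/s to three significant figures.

By discrete convolution, Q_j = Σ (P_i / 10 mm) · U_{j−i}.
At t = 5 h (j=5): Q = (31.9/10)·5.4 + (24.8/10)·7.5 + (23.9/10)·10.4 = 60.7 L/s.

Q ≈ 60.7 L/s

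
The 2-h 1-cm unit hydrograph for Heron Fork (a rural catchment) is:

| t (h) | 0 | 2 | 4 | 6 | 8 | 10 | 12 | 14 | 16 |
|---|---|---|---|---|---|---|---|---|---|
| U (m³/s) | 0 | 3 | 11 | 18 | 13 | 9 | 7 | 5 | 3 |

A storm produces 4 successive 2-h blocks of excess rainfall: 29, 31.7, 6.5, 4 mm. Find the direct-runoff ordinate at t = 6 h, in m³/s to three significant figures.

By discrete convolution, Q_j = Σ (P_i / 10 mm) · U_{j−i}.
At t = 6 h (j=3): Q = (29/10)·18 + (31.7/10)·11 + (6.5/10)·3 + (4/10)·0 = 89.0 m³/s.

Q ≈ 89.0 m³/s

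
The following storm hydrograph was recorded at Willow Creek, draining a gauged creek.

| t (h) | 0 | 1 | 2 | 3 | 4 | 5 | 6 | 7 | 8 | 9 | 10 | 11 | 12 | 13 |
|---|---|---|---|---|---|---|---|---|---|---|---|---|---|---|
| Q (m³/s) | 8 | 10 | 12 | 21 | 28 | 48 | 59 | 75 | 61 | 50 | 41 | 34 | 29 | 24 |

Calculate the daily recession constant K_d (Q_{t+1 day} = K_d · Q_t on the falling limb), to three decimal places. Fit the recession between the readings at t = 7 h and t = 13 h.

K_d ≈ 0.010

Between t = 7 h and t = 13 h the flow falls from 75 to 24 m³/s over 6×1 h = 6 h.
Per-interval ratio K = (24/75)^(1/6) = 0.8270; K_d = K^(24/1) = 0.010.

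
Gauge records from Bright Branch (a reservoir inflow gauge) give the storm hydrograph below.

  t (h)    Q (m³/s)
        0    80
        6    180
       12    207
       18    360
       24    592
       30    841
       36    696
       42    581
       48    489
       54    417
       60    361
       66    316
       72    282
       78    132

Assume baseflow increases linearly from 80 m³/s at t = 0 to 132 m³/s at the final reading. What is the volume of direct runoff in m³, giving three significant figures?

Direct-runoff ordinates (Q − Q_b): 0.00, 96.00, 119.00, 268.00, 496.00, 741.00, 592.00, 473.00, 377.00, 301.00, 241.00, 192.00, 154.00, 0.00 m³/s.
ΣQ_DR = 4050 m³/s.
With Δt = 6 h = 21600 s, V = ΣQ_DR · Δt = 4050 × 21600 = 8.75 × 10^7 m³.

V ≈ 8.75 × 10^7 m³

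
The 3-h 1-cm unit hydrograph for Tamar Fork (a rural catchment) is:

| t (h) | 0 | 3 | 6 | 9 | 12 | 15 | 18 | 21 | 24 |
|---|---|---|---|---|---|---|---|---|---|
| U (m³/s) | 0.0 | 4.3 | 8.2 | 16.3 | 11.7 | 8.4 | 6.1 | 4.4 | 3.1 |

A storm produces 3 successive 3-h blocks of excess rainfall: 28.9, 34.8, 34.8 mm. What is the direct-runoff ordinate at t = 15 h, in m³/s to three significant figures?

Q ≈ 122 m³/s

By discrete convolution, Q_j = Σ (P_i / 10 mm) · U_{j−i}.
At t = 15 h (j=5): Q = (28.9/10)·8.4 + (34.8/10)·11.7 + (34.8/10)·16.3 = 122 m³/s.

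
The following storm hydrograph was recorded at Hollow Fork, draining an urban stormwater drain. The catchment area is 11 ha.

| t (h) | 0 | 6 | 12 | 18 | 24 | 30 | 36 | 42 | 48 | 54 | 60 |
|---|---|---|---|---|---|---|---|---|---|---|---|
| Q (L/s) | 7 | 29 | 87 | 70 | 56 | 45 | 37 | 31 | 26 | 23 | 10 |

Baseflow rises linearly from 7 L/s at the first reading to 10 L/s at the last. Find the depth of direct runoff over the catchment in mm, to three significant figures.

Direct runoff: 0.00, 21.70, 79.40, 62.10, 47.80, 36.50, 28.20, 21.90, 16.60, 13.30, 0.00 L/s; ΣQ_DR = 327.5 L/s.
V = ΣQ_DR · Δt = 327.5 × 21600 s = 7.074 × 10^6 L.
Over A = 11 ha, depth = V / A = 64.3 mm.

d ≈ 64.3 mm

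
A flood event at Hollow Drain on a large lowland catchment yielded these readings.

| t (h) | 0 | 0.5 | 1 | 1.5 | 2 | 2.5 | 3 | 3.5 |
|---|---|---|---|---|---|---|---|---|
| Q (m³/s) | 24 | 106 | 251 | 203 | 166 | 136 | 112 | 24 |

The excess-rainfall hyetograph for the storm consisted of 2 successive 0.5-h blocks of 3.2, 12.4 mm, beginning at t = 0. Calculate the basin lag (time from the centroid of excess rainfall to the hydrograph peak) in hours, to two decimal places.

t_L ≈ 0.35 h

Centroid of excess rainfall: t_c = Σ P_i·t̄_i / ΣP_i = 0.6474 h (block centres at 0.25, 0.75 h).
Hydrograph peak occurs at t = 1 h, so basin lag t_L = 1 − 0.6474 = 0.35 h.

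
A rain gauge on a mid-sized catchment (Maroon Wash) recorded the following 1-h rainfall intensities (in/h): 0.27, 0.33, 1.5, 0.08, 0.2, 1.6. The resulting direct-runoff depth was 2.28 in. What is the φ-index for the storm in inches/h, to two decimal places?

φ ≈ 0.41 in/h

Only the 2 blocks with intensity above φ contribute runoff: 1.5, 1.6 in/h.
Σ(I−φ)·Δt = d  ⇒  (1.5+1.6 − 2φ)·1 = 2.28
φ = (3.100 − 2.28/1) / 2 = 0.41 in/h.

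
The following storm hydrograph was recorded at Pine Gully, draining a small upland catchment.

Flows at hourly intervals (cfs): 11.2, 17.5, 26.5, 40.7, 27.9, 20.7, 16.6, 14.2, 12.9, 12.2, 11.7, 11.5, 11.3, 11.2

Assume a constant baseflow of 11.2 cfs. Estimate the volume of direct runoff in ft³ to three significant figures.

Direct-runoff ordinates (Q − Q_b): 0.0, 6.3, 15.3, 29.5, 16.7, 9.5, 5.4, 3.0, 1.7, 1.0, 0.5, 0.3, 0.1, 0.0 cfs.
ΣQ_DR = 89.30 cfs.
With Δt = 1 h = 3600 s, V = ΣQ_DR · Δt = 89.30 × 3600 = 3.21 × 10^5 ft³.

V ≈ 3.21 × 10^5 ft³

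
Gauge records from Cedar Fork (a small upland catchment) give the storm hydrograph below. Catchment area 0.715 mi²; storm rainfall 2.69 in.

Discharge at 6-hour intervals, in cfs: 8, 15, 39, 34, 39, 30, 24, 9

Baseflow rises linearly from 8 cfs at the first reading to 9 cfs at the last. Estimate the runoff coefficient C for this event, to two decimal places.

C ≈ 0.63

ΣQ_DR = 130.0 cfs; V = ΣQ_DR·Δt = 2.808 × 10^6 ft³.
Runoff depth d = V / A = 1.690 in.
C = d / P = 1.690 / 2.69 = 0.63.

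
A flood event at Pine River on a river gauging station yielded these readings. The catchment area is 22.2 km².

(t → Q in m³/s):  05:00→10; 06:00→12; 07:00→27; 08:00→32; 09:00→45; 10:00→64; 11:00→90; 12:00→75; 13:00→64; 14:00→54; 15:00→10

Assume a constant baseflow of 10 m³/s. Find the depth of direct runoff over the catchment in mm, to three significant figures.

d ≈ 60.5 mm

Direct runoff: 0.0, 2.0, 17.0, 22.0, 35.0, 54.0, 80.0, 65.0, 54.0, 44.0, 0.0 m³/s; ΣQ_DR = 373.0 m³/s.
V = ΣQ_DR · Δt = 373.0 × 3600 s = 1.343 × 10^6 m³.
Over A = 22.2 km², depth = V / A = 60.5 mm.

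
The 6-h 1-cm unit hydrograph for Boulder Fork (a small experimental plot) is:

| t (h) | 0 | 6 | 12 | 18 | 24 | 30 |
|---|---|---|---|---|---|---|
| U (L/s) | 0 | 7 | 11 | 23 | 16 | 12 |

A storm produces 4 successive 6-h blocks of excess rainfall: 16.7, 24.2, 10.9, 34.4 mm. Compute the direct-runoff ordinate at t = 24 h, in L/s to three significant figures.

By discrete convolution, Q_j = Σ (P_i / 10 mm) · U_{j−i}.
At t = 24 h (j=4): Q = (16.7/10)·16 + (24.2/10)·23 + (10.9/10)·11 + (34.4/10)·7 = 118 L/s.

Q ≈ 118 L/s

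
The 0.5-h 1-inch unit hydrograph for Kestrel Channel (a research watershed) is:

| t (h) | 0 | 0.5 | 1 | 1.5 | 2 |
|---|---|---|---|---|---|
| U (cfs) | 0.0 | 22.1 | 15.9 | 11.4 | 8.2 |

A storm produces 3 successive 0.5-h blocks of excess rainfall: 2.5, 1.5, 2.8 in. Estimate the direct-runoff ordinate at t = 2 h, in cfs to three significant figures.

Q ≈ 82.1 cfs

By discrete convolution, Q_j = Σ (P_i / 1 in) · U_{j−i}.
At t = 2 h (j=4): Q = (2.5/1)·8.2 + (1.5/1)·11.4 + (2.8/1)·15.9 = 82.1 cfs.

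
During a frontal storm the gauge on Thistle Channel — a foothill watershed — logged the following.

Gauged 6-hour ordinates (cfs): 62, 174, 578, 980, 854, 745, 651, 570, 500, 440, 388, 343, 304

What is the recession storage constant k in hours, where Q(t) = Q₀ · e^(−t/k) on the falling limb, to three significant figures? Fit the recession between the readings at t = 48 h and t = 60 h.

k ≈ 47.3 h

On the falling limb, Q drops from 500 to 388 cfs between t = 48 h and t = 60 h (Δt = 12 h).
k = −Δt / ln(Q₂/Q₁) = −12 / ln(388/500) = 47.3 h.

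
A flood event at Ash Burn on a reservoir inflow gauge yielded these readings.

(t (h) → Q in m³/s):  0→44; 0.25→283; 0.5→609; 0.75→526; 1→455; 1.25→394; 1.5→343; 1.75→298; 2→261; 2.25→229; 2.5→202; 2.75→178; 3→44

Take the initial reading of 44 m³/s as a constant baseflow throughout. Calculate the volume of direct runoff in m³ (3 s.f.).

V ≈ 2.96 × 10^6 m³

Direct-runoff ordinates (Q − Q_b): 0.0, 239.0, 565.0, 482.0, 411.0, 350.0, 299.0, 254.0, 217.0, 185.0, 158.0, 134.0, 0.0 m³/s.
ΣQ_DR = 3294 m³/s.
With Δt = 0.25 h = 900 s, V = ΣQ_DR · Δt = 3294 × 900 = 2.96 × 10^6 m³.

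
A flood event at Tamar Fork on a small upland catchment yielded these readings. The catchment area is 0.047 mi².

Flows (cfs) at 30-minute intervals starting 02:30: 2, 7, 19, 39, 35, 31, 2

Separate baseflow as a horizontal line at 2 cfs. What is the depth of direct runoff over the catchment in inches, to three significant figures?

d ≈ 1.99 in

Direct runoff: 0.0, 5.0, 17.0, 37.0, 33.0, 29.0, 0.0 cfs; ΣQ_DR = 121.0 cfs.
V = ΣQ_DR · Δt = 121.0 × 1800 s = 2.178 × 10^5 ft³.
Over A = 0.047 mi², depth = V / A = 1.99 in.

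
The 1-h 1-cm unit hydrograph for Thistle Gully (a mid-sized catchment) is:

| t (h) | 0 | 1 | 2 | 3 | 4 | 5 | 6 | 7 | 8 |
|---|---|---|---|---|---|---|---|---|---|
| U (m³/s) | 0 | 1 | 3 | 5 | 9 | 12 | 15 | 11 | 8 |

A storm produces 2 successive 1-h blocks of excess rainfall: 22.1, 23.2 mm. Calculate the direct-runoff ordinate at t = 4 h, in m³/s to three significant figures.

Q ≈ 31.5 m³/s

By discrete convolution, Q_j = Σ (P_i / 10 mm) · U_{j−i}.
At t = 4 h (j=4): Q = (22.1/10)·9 + (23.2/10)·5 = 31.5 m³/s.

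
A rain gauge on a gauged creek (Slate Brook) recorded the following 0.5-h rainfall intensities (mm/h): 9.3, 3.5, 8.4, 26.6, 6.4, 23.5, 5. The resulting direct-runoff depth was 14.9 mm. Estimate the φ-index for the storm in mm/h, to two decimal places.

Only the 2 blocks with intensity above φ contribute runoff: 26.6, 23.5 mm/h.
Σ(I−φ)·Δt = d  ⇒  (26.6+23.5 − 2φ)·0.5 = 14.9
φ = (50.10 − 14.9/0.5) / 2 = 10.15 mm/h.

φ ≈ 10.15 mm/h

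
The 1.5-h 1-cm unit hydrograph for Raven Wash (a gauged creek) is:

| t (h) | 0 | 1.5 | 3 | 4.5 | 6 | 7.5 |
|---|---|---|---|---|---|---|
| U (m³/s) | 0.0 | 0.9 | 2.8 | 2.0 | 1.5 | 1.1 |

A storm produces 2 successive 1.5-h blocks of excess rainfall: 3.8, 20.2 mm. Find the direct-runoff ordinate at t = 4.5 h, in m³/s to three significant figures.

By discrete convolution, Q_j = Σ (P_i / 10 mm) · U_{j−i}.
At t = 4.5 h (j=3): Q = (3.8/10)·2.0 + (20.2/10)·2.8 = 6.42 m³/s.

Q ≈ 6.42 m³/s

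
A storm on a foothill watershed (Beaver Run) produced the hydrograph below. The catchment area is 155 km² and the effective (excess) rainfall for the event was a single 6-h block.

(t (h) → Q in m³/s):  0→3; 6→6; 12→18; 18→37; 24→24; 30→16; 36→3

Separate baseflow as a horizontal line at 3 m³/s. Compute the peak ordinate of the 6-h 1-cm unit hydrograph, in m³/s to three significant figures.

Direct runoff: 0.0, 3.0, 15.0, 34.0, 21.0, 13.0, 0.0 m³/s; ΣQ_DR = 86.00 m³/s, peak = 34.0 m³/s.
Runoff depth d = ΣQ_DR·Δt / A = 86.00 × 21600 / (155 km²) = 11.98 mm.
The 1-cm UH is the DRH scaled by (10 mm)/d, so U_p = 34.0 × 10/11.98 = 28.4 m³/s.

U_p ≈ 28.4 m³/s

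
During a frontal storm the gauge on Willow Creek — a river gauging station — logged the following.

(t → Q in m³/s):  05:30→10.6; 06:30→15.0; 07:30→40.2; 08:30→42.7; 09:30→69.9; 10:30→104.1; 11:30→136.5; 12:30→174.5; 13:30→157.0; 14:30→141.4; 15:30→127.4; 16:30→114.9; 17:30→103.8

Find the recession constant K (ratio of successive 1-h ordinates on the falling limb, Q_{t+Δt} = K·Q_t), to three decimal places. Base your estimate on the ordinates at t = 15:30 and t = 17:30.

Using the recession-limb readings at t = 15:30 and t = 17:30: Q falls from 127.4 to 103.8 m³/s over 2 intervals.
K = (Q₂/Q₁)^(1/2) = (103.8/127.4)^(1/2) = 0.903.

K ≈ 0.903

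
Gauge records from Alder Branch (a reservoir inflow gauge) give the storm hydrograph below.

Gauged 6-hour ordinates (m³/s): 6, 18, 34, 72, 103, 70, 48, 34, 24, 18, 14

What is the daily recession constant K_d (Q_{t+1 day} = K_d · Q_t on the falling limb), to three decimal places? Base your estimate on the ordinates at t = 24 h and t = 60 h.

Between t = 24 h and t = 60 h the flow falls from 103 to 14 m³/s over 6×6 h = 36 h.
Per-interval ratio K = (14/103)^(1/6) = 0.7170; K_d = K^(24/6) = 0.264.

K_d ≈ 0.264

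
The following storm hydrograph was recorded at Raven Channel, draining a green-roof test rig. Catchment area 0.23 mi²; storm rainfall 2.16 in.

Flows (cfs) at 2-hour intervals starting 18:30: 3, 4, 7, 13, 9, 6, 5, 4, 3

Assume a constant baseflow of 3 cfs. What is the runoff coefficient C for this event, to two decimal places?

ΣQ_DR = 27.00 cfs; V = ΣQ_DR·Δt = 1.944 × 10^5 ft³.
Runoff depth d = V / A = 0.3638 in.
C = d / P = 0.3638 / 2.16 = 0.17.

C ≈ 0.17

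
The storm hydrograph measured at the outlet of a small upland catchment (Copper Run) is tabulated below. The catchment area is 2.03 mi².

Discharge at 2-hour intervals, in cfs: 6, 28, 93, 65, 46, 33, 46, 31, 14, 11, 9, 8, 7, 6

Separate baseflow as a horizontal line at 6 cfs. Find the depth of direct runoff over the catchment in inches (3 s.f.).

d ≈ 0.487 in

Direct runoff: 0.0, 22.0, 87.0, 59.0, 40.0, 27.0, 40.0, 25.0, 8.0, 5.0, 3.0, 2.0, 1.0, 0.0 cfs; ΣQ_DR = 319.0 cfs.
V = ΣQ_DR · Δt = 319.0 × 7200 s = 2.297 × 10^6 ft³.
Over A = 2.03 mi², depth = V / A = 0.487 in.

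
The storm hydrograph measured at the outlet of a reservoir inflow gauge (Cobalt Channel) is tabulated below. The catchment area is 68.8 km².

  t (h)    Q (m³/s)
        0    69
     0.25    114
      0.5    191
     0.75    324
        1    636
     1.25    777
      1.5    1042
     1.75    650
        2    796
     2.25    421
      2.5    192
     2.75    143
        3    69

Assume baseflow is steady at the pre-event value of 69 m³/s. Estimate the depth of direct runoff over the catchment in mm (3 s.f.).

d ≈ 59.2 mm

Direct runoff: 0.0, 45.0, 122.0, 255.0, 567.0, 708.0, 973.0, 581.0, 727.0, 352.0, 123.0, 74.0, 0.0 m³/s; ΣQ_DR = 4527 m³/s.
V = ΣQ_DR · Δt = 4527 × 900 s = 4.074 × 10^6 m³.
Over A = 68.8 km², depth = V / A = 59.2 mm.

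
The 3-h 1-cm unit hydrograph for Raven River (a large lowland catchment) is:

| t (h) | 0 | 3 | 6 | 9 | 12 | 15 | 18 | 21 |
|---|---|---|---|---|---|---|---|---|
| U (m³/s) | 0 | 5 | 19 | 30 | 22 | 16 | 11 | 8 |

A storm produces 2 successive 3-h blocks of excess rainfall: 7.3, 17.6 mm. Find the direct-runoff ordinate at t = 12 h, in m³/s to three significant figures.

Q ≈ 68.9 m³/s

By discrete convolution, Q_j = Σ (P_i / 10 mm) · U_{j−i}.
At t = 12 h (j=4): Q = (7.3/10)·22 + (17.6/10)·30 = 68.9 m³/s.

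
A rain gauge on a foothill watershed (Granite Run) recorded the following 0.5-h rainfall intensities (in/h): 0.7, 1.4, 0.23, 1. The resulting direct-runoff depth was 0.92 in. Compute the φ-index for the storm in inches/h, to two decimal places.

Only the 3 blocks with intensity above φ contribute runoff: 0.7, 1.4, 1 in/h.
Σ(I−φ)·Δt = d  ⇒  (0.7+1.4+1 − 3φ)·0.5 = 0.92
φ = (3.100 − 0.92/0.5) / 3 = 0.42 in/h.

φ ≈ 0.42 in/h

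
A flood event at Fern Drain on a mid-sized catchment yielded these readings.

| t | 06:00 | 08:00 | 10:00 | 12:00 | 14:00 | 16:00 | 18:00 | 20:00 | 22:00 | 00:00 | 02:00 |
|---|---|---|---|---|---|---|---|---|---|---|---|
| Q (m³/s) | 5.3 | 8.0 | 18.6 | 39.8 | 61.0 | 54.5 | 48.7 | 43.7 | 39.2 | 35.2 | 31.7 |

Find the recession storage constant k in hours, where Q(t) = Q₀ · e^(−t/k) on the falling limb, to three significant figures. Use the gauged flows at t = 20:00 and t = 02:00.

On the falling limb, Q drops from 43.7 to 31.7 m³/s between t = 20:00 and t = 02:00 (Δt = 6 h).
k = −Δt / ln(Q₂/Q₁) = −6 / ln(31.7/43.7) = 18.7 h.

k ≈ 18.7 h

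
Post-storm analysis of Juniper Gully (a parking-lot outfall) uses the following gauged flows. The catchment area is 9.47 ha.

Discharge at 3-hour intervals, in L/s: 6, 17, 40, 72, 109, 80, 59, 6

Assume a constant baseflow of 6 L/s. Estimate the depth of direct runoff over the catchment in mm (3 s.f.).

Direct runoff: 0.0, 11.0, 34.0, 66.0, 103.0, 74.0, 53.0, 0.0 L/s; ΣQ_DR = 341.0 L/s.
V = ΣQ_DR · Δt = 341.0 × 10800 s = 3.683 × 10^6 L.
Over A = 9.47 ha, depth = V / A = 38.9 mm.

d ≈ 38.9 mm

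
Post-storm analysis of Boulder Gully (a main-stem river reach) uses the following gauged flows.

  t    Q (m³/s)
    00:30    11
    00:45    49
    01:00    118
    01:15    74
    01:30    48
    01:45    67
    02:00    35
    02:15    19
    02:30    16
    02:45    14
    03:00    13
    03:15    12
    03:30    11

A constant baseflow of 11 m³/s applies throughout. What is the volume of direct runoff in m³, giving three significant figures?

Direct-runoff ordinates (Q − Q_b): 0.0, 38.0, 107.0, 63.0, 37.0, 56.0, 24.0, 8.0, 5.0, 3.0, 2.0, 1.0, 0.0 m³/s.
ΣQ_DR = 344.0 m³/s.
With Δt = 0.25 h = 900 s, V = ΣQ_DR · Δt = 344.0 × 900 = 3.10 × 10^5 m³.

V ≈ 3.10 × 10^5 m³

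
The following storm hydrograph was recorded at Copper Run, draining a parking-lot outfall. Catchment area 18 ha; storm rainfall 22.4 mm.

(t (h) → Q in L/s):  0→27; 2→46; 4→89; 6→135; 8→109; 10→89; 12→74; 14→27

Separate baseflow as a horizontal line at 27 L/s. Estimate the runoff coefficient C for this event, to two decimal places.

ΣQ_DR = 380.0 L/s; V = ΣQ_DR·Δt = 2.736 × 10^6 L.
Runoff depth d = V / A = 15.20 mm.
C = d / P = 15.20 / 22.4 = 0.68.

C ≈ 0.68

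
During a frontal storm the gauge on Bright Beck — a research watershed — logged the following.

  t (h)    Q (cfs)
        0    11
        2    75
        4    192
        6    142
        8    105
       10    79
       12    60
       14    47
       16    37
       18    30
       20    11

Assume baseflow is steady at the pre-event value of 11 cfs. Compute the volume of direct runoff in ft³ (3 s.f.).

V ≈ 4.81 × 10^6 ft³

Direct-runoff ordinates (Q − Q_b): 0.0, 64.0, 181.0, 131.0, 94.0, 68.0, 49.0, 36.0, 26.0, 19.0, 0.0 cfs.
ΣQ_DR = 668.0 cfs.
With Δt = 2 h = 7200 s, V = ΣQ_DR · Δt = 668.0 × 7200 = 4.81 × 10^6 ft³.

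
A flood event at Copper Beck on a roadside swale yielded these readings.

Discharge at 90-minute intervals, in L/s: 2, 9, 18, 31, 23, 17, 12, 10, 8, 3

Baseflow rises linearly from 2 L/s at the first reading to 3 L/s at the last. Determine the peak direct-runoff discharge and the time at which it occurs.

Q_p = 28.67 L/s at t = 4.5 h

Subtracting baseflow gives direct-runoff ordinates: 0.00, 6.89, 15.78, 28.67, 20.56, 14.44, 9.33, 7.22, 5.11, 0.00 L/s.
The maximum is 28.67 L/s, occurring at the reading for t = 4.5 h.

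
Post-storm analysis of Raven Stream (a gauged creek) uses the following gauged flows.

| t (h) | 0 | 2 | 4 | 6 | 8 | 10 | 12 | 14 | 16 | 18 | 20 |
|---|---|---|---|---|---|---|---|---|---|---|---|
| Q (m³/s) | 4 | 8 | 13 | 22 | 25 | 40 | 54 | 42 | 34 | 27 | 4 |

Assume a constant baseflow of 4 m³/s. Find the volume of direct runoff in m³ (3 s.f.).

Direct-runoff ordinates (Q − Q_b): 0.0, 4.0, 9.0, 18.0, 21.0, 36.0, 50.0, 38.0, 30.0, 23.0, 0.0 m³/s.
ΣQ_DR = 229.0 m³/s.
With Δt = 2 h = 7200 s, V = ΣQ_DR · Δt = 229.0 × 7200 = 1.65 × 10^6 m³.

V ≈ 1.65 × 10^6 m³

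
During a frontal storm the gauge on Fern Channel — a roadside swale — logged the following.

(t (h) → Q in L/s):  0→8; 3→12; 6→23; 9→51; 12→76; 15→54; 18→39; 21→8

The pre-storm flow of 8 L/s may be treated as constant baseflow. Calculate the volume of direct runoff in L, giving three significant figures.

Direct-runoff ordinates (Q − Q_b): 0.0, 4.0, 15.0, 43.0, 68.0, 46.0, 31.0, 0.0 L/s.
ΣQ_DR = 207.0 L/s.
With Δt = 3 h = 10800 s, V = ΣQ_DR · Δt = 207.0 × 10800 = 2.24 × 10^6 L.

V ≈ 2.24 × 10^6 L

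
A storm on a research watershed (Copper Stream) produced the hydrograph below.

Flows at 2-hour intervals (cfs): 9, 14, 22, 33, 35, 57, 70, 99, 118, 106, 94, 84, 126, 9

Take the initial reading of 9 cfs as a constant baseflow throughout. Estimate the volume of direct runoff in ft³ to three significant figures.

Direct-runoff ordinates (Q − Q_b): 0.0, 5.0, 13.0, 24.0, 26.0, 48.0, 61.0, 90.0, 109.0, 97.0, 85.0, 75.0, 117.0, 0.0 cfs.
ΣQ_DR = 750.0 cfs.
With Δt = 2 h = 7200 s, V = ΣQ_DR · Δt = 750.0 × 7200 = 5.40 × 10^6 ft³.

V ≈ 5.40 × 10^6 ft³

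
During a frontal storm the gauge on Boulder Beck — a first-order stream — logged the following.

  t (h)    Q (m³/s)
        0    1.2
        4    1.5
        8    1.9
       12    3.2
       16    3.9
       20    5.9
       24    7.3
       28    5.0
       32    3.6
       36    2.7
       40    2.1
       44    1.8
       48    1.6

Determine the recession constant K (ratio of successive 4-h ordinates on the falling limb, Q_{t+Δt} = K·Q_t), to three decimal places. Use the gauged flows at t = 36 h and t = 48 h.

Using the recession-limb readings at t = 36 h and t = 48 h: Q falls from 2.7 to 1.6 m³/s over 3 intervals.
K = (Q₂/Q₁)^(1/3) = (1.6/2.7)^(1/3) = 0.840.

K ≈ 0.840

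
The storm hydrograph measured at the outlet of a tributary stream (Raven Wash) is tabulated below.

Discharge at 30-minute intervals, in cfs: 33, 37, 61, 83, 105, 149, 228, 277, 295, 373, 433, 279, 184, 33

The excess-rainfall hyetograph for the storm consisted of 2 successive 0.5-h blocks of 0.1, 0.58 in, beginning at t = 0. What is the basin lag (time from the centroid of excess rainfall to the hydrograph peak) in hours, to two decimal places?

t_L ≈ 4.32 h

Centroid of excess rainfall: t_c = Σ P_i·t̄_i / ΣP_i = 0.6765 h (block centres at 0.25, 0.75 h).
Hydrograph peak occurs at t = 5 h, so basin lag t_L = 5 − 0.6765 = 4.32 h.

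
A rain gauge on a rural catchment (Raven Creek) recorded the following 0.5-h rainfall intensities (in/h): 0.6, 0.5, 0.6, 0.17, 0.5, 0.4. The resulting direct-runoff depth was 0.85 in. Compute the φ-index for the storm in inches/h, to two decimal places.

φ ≈ 0.18 in/h

Only the 5 blocks with intensity above φ contribute runoff: 0.6, 0.5, 0.6, 0.5, 0.4 in/h.
Σ(I−φ)·Δt = d  ⇒  (0.6+0.5+0.6+0.5+0.4 − 5φ)·0.5 = 0.85
φ = (2.600 − 0.85/0.5) / 5 = 0.18 in/h.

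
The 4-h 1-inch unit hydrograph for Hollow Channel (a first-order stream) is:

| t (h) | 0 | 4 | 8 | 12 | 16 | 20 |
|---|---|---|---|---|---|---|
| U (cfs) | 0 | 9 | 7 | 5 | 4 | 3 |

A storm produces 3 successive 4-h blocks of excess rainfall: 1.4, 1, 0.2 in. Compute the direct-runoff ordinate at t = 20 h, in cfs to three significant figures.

Q ≈ 9.20 cfs

By discrete convolution, Q_j = Σ (P_i / 1 in) · U_{j−i}.
At t = 20 h (j=5): Q = (1.4/1)·3 + (1/1)·4 + (0.2/1)·5 = 9.20 cfs.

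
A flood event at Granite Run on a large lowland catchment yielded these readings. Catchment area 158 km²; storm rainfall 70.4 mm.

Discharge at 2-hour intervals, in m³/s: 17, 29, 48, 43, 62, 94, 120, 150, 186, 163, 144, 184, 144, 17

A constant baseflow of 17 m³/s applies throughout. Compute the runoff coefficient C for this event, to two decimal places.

C ≈ 0.75

ΣQ_DR = 1163 m³/s; V = ΣQ_DR·Δt = 8.374 × 10^6 m³.
Runoff depth d = V / A = 53.00 mm.
C = d / P = 53.00 / 70.4 = 0.75.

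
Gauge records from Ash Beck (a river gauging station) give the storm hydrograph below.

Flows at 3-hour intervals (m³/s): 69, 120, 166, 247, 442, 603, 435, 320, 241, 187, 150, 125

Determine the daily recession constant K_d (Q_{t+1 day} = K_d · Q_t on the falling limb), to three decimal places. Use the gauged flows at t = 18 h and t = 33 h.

Between t = 18 h and t = 33 h the flow falls from 435 to 125 m³/s over 5×3 h = 15 h.
Per-interval ratio K = (125/435)^(1/5) = 0.7793; K_d = K^(24/3) = 0.136.

K_d ≈ 0.136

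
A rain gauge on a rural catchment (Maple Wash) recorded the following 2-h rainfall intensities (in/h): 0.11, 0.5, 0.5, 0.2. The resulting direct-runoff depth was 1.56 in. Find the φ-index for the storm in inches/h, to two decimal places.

φ ≈ 0.14 in/h

Only the 3 blocks with intensity above φ contribute runoff: 0.5, 0.5, 0.2 in/h.
Σ(I−φ)·Δt = d  ⇒  (0.5+0.5+0.2 − 3φ)·2 = 1.56
φ = (1.200 − 1.56/2) / 3 = 0.14 in/h.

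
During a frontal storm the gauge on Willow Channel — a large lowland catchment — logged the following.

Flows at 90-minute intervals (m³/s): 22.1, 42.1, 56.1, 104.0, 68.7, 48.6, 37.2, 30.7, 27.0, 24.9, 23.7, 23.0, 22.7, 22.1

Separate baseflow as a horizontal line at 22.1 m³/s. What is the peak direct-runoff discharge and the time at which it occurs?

Q_p = 81.9 m³/s at t = 4.5 h

Subtracting baseflow gives direct-runoff ordinates: 0.0, 20.0, 34.0, 81.9, 46.6, 26.5, 15.1, 8.6, 4.9, 2.8, 1.6, 0.9, 0.6, 0.0 m³/s.
The maximum is 81.9 m³/s, occurring at the reading for t = 4.5 h.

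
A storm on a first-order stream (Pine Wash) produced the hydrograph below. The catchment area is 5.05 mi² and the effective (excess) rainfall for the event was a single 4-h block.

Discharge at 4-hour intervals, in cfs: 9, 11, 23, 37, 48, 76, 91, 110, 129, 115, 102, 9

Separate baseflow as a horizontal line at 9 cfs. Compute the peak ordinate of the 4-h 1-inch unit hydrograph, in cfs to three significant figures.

U_p ≈ 150 cfs

Direct runoff: 0.0, 2.0, 14.0, 28.0, 39.0, 67.0, 82.0, 101.0, 120.0, 106.0, 93.0, 0.0 cfs; ΣQ_DR = 652.0 cfs, peak = 120.0 cfs.
Runoff depth d = ΣQ_DR·Δt / A = 652.0 × 14400 / (5.05 mi²) = 0.8003 in.
The 1-inch UH is the DRH scaled by (1 in)/d, so U_p = 120.0 × 1/0.8003 = 150 cfs.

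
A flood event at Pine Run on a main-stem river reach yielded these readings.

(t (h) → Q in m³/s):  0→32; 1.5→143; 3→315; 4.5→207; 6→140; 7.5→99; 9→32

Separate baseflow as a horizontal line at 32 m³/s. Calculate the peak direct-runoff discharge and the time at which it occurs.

Q_p = 283.0 m³/s at t = 3 h

Subtracting baseflow gives direct-runoff ordinates: 0.0, 111.0, 283.0, 175.0, 108.0, 67.0, 0.0 m³/s.
The maximum is 283.0 m³/s, occurring at the reading for t = 3 h.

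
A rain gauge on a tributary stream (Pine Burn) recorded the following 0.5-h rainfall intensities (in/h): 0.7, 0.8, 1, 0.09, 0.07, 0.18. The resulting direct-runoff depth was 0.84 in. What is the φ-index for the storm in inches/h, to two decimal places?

Only the 3 blocks with intensity above φ contribute runoff: 0.7, 0.8, 1 in/h.
Σ(I−φ)·Δt = d  ⇒  (0.7+0.8+1 − 3φ)·0.5 = 0.84
φ = (2.500 − 0.84/0.5) / 3 = 0.27 in/h.

φ ≈ 0.27 in/h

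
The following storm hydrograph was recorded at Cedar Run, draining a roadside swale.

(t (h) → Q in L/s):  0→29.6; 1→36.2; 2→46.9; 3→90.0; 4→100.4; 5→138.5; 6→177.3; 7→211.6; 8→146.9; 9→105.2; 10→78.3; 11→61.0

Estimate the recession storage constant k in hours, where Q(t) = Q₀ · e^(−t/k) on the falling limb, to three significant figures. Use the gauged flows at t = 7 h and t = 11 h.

On the falling limb, Q drops from 211.6 to 61.0 L/s between t = 7 h and t = 11 h (Δt = 4 h).
k = −Δt / ln(Q₂/Q₁) = −4 / ln(61.0/211.6) = 3.22 h.

k ≈ 3.22 h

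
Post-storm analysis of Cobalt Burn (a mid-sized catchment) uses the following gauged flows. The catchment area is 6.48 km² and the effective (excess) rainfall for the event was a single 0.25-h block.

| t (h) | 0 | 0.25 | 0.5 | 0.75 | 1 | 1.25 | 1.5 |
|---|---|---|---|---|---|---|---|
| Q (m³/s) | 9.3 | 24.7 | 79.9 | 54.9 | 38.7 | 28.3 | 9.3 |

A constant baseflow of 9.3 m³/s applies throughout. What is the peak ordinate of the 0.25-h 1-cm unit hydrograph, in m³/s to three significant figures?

U_p ≈ 28.2 m³/s

Direct runoff: 0.0, 15.4, 70.6, 45.6, 29.4, 19.0, 0.0 m³/s; ΣQ_DR = 180.0 m³/s, peak = 70.6 m³/s.
Runoff depth d = ΣQ_DR·Δt / A = 180.0 × 900 / (6.48 km²) = 25.00 mm.
The 1-cm UH is the DRH scaled by (10 mm)/d, so U_p = 70.6 × 10/25.00 = 28.2 m³/s.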